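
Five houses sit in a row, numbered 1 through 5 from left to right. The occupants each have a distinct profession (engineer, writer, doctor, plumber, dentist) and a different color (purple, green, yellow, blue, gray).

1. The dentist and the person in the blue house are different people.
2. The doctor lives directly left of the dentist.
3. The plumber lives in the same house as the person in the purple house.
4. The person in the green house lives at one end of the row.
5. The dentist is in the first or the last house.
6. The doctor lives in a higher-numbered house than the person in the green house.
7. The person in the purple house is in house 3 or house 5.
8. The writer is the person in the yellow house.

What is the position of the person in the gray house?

From clue 5, the dentist must be in house 5.
By clue 6, the person in the green house is in house 1.
From clue 2, the doctor must be in house 4.
Clue 3 places the plumber in house 3.
Clue 3: the person in the purple house is in house 3.
House 1's profession must be engineer (nothing else left).
House 2's profession must be writer (nothing else left).
House 5 color: only gray fits.
Clue 8 places the person in the yellow house in house 2.
House 4's color must be blue (nothing else left).
So: house 1 = engineer/green, house 2 = writer/yellow, house 3 = plumber/purple, house 4 = doctor/blue, house 5 = dentist/gray.

5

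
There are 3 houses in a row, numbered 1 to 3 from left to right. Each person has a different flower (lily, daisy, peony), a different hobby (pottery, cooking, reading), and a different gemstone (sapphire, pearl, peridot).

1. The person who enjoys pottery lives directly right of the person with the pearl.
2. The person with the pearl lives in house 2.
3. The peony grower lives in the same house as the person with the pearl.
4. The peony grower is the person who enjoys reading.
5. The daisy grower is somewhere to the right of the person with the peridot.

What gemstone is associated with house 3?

From clue 2, the person with the pearl must be in house 2.
From clue 3, the peony grower must be in house 2.
The person who enjoys reading is in house 2 (clue 4).
So house 1 gets lily for flower.
So house 3 gets daisy for flower.
The only hobby still possible for house 1 is cooking.
That leaves pottery as the hobby for house 3.
So house 1 gets peridot for gemstone.
House 3's gemstone must be sapphire (nothing else left).
So: house 1 = lily/cooking/peridot, house 2 = peony/reading/pearl, house 3 = daisy/pottery/sapphire.

sapphire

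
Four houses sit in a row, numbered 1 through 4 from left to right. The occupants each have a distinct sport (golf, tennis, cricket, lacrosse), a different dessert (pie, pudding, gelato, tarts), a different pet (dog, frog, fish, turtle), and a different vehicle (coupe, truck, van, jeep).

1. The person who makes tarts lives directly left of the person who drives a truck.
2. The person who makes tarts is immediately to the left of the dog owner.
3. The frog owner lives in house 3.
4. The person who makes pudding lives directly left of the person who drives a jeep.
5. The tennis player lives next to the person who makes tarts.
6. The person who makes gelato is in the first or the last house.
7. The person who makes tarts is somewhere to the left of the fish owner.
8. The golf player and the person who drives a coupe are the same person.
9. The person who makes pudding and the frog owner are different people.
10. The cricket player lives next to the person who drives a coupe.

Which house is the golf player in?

4

The frog owner is in house 3 (clue 3).
House 1's pet must be turtle (nothing else left).
The tennis player is narrowed to house 2 or 4; consider each.
Placing it in house 4 leads to a contradiction, so it's in house 2.
House 1 vehicle: only van fits.
The only sport still possible for house 1 is lacrosse.
The cricket player is narrowed to house 3 or 4; consider each.
Placing it in house 4 leads to a contradiction, so it's in house 3.
By clue 10, the person who drives a coupe is in house 4.
House 4's sport must be golf (nothing else left).
House 2 vehicle: only truck fits.
So house 3 gets jeep for vehicle.
Clue 1: the person who makes tarts is in house 1.
Clue 2: the dog owner is in house 2.
From clue 4, the person who makes pudding must be in house 2.
House 3 dessert: only pie fits.
That leaves gelato as the dessert for house 4.
House 4's pet must be fish (nothing else left).
So: house 1 = lacrosse/tarts/turtle/van, house 2 = tennis/pudding/dog/truck, house 3 = cricket/pie/frog/jeep, house 4 = golf/gelato/fish/coupe.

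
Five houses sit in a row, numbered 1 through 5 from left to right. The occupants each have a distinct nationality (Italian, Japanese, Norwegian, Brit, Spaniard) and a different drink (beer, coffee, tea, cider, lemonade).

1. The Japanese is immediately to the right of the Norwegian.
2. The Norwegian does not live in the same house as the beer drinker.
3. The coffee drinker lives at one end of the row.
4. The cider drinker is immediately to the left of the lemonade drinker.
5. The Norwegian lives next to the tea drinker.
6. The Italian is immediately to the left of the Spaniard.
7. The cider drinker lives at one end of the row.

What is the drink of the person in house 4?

beer

Clue 7 places the cider drinker in house 1.
Clue 4 places the lemonade drinker in house 2.
So house 5 gets coffee for drink.
The beer drinker is narrowed to house 3 or 4; consider each.
Placing it in house 3 leads to a contradiction, so it's in house 4.
That leaves tea as the drink for house 3.
The Norwegian is in house 2 (clue 5).
By clue 1, the Japanese is in house 3.
House 1 nationality: only Brit fits.
That leaves Spaniard as the nationality for house 5.
House 4's nationality must be Italian (nothing else left).
So: house 1 = Brit/cider, house 2 = Norwegian/lemonade, house 3 = Japanese/tea, house 4 = Italian/beer, house 5 = Spaniard/coffee.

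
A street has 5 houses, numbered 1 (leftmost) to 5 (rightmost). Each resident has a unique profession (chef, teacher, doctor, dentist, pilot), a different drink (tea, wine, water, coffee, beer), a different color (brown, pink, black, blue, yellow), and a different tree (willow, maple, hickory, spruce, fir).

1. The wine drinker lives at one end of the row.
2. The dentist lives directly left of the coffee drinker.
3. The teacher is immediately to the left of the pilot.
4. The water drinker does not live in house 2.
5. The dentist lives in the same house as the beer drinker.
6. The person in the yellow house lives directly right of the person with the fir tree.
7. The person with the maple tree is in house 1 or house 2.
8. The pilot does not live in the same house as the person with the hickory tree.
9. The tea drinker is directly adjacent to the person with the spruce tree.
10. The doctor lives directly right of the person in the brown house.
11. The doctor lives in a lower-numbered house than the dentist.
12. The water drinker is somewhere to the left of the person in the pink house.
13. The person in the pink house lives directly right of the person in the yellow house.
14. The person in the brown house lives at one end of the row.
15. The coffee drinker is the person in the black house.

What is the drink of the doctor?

tea

Clue 14 places the person in the brown house in house 1.
By clue 10, the doctor is in house 2.
That leaves tea as the drink for house 2.
So house 1 gets chef for profession.
House 5 profession: only pilot fits.
From clue 3, the teacher must be in house 4.
The only profession still possible for house 3 is dentist.
The only tree still possible for house 5 is willow.
From clue 2, the coffee drinker must be in house 4.
Clue 5: the beer drinker is in house 3.
Clue 15: the person in the black house is in house 4.
House 5's drink must be wine (nothing else left).
The only tree still possible for house 4 is hickory.
From clue 13, the person in the pink house must be in house 3.
Clue 13 places the person in the yellow house in house 2.
The only drink still possible for house 1 is water.
So house 5 gets blue for color.
House 3's tree must be spruce (nothing else left).
By clue 6, the person with the fir tree is in house 1.
The only tree still possible for house 2 is maple.
So: house 1 = chef/water/brown/fir, house 2 = doctor/tea/yellow/maple, house 3 = dentist/beer/pink/spruce, house 4 = teacher/coffee/black/hickory, house 5 = pilot/wine/blue/willow.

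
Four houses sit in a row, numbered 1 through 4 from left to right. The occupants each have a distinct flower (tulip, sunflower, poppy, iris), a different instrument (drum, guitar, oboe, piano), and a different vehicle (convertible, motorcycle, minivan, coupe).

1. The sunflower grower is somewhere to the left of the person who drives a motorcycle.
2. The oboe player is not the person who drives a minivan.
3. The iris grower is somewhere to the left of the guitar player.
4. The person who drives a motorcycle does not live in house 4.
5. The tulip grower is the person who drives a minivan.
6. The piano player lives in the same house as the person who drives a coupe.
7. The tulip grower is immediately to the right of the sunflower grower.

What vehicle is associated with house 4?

convertible

House 4's flower must be poppy (nothing else left).
The sunflower grower is narrowed to house 1 or 2; consider each.
Placing it in house 2 leads to a contradiction, so it's in house 1.
Clue 7 places the tulip grower in house 2.
The only flower still possible for house 3 is iris.
From clue 3, the guitar player must be in house 4.
Clue 5: the person who drives a minivan is in house 2.
The only instrument still possible for house 2 is drum.
So house 1 gets coupe for vehicle.
House 3's vehicle must be motorcycle (nothing else left).
The only vehicle still possible for house 4 is convertible.
From clue 6, the piano player must be in house 1.
So house 3 gets oboe for instrument.
So: house 1 = sunflower/piano/coupe, house 2 = tulip/drum/minivan, house 3 = iris/oboe/motorcycle, house 4 = poppy/guitar/convertible.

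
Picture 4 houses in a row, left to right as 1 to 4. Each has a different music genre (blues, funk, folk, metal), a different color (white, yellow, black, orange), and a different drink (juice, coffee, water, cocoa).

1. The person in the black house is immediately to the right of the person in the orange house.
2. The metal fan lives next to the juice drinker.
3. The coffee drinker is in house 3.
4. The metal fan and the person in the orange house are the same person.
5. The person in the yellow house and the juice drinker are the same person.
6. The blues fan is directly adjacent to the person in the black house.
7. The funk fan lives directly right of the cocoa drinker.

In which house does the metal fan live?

2

Clue 3: the coffee drinker is in house 3.
The funk fan is narrowed to house 2 or 3; consider each.
Placing it in house 2 leads to a contradiction, so it's in house 3.
Clue 7 places the cocoa drinker in house 2.
The metal fan is in house 2 (clue 2).
Clue 2: the juice drinker is in house 1.
From clue 4, the person in the orange house must be in house 2.
By clue 5, the person in the yellow house is in house 1.
The only color still possible for house 4 is white.
House 4 drink: only water fits.
The blues fan is in house 4 (clue 6).
House 1's music genre must be folk (nothing else left).
So house 3 gets black for color.
So: house 1 = folk/yellow/juice, house 2 = metal/orange/cocoa, house 3 = funk/black/coffee, house 4 = blues/white/water.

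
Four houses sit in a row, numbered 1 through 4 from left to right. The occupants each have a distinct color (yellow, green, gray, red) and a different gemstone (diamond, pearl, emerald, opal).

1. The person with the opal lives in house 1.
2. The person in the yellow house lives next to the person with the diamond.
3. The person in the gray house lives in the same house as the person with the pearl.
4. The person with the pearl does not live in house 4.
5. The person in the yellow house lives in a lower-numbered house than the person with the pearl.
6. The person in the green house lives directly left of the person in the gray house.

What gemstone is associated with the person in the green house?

Clue 1 places the person with the opal in house 1.
That leaves red as the color for house 4.
House 4's gemstone must be emerald (nothing else left).
House 3's color must be gray (nothing else left).
From clue 3, the person with the pearl must be in house 3.
Clue 6: the person in the green house is in house 2.
So house 1 gets yellow for color.
House 2 gemstone: only diamond fits.
So: house 1 = yellow/opal, house 2 = green/diamond, house 3 = gray/pearl, house 4 = red/emerald.

diamond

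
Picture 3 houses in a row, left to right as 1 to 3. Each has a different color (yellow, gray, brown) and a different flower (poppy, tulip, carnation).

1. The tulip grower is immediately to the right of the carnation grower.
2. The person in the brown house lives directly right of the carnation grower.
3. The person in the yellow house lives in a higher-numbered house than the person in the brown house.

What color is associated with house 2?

brown

Clue 3: the person in the yellow house is in house 3.
Clue 3: the person in the brown house is in house 2.
House 1's color must be gray (nothing else left).
Clue 2 places the carnation grower in house 1.
By clue 1, the tulip grower is in house 2.
House 3 flower: only poppy fits.
So: house 1 = gray/carnation, house 2 = brown/tulip, house 3 = yellow/poppy.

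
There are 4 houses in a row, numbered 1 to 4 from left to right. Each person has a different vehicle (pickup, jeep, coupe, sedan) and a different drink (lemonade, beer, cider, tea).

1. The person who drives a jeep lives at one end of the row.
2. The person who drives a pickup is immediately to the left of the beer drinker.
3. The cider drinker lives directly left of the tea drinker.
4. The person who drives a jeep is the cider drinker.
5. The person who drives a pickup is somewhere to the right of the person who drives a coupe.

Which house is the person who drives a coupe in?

Clue 4 places the person who drives a jeep in house 1.
By clue 4, the cider drinker is in house 1.
The only vehicle still possible for house 2 is coupe.
House 4 vehicle: only sedan fits.
From clue 2, the beer drinker must be in house 4.
From clue 3, the tea drinker must be in house 2.
House 3 vehicle: only pickup fits.
House 3's drink must be lemonade (nothing else left).
So: house 1 = jeep/cider, house 2 = coupe/tea, house 3 = pickup/lemonade, house 4 = sedan/beer.

2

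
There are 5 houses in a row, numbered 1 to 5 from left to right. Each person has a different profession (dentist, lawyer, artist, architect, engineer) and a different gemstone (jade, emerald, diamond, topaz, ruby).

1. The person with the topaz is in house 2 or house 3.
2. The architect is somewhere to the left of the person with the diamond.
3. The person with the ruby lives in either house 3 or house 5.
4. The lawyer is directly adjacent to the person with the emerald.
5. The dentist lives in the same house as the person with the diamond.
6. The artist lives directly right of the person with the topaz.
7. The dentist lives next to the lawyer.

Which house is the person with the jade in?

The artist is narrowed to house 3 or 4; consider each.
Placing it in house 3 leads to a contradiction, so it's in house 4.
The person with the topaz is in house 3 (clue 6).
House 5's gemstone must be ruby (nothing else left).
Clue 5 places the dentist in house 2.
The person with the diamond is in house 2 (clue 5).
House 5 profession: only engineer fits.
The architect is in house 1 (clue 2).
By clue 4, the lawyer is in house 3.
Clue 4 places the person with the emerald in house 4.
The only gemstone still possible for house 1 is jade.
So: house 1 = architect/jade, house 2 = dentist/diamond, house 3 = lawyer/topaz, house 4 = artist/emerald, house 5 = engineer/ruby.

1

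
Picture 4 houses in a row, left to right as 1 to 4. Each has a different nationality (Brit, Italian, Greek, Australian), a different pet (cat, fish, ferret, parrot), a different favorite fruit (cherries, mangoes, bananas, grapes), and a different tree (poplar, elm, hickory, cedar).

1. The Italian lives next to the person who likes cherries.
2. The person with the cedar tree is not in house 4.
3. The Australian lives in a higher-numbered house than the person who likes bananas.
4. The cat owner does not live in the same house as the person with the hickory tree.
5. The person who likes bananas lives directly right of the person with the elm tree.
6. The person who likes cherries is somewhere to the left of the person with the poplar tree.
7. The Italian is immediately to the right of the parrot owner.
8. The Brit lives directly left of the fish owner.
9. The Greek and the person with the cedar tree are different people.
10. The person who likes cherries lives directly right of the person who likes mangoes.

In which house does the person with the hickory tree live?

House 4 favorite fruit: only grapes fits.
House 1's favorite fruit must be mangoes (nothing else left).
The person who likes cherries is in house 2 (clue 10).
The only favorite fruit still possible for house 3 is bananas.
By clue 1, the Italian is in house 3.
By clue 3, the Australian is in house 4.
The person with the elm tree is in house 2 (clue 5).
Clue 7 places the parrot owner in house 2.
Clue 8: the Brit is in house 2.
From clue 8, the fish owner must be in house 3.
House 1 nationality: only Greek fits.
From clue 9, the person with the cedar tree must be in house 3.
House 1's tree must be hickory (nothing else left).
So house 4 gets poplar for tree.
From clue 4, the cat owner must be in house 4.
House 1 pet: only ferret fits.
So: house 1 = Greek/ferret/mangoes/hickory, house 2 = Brit/parrot/cherries/elm, house 3 = Italian/fish/bananas/cedar, house 4 = Australian/cat/grapes/poplar.

1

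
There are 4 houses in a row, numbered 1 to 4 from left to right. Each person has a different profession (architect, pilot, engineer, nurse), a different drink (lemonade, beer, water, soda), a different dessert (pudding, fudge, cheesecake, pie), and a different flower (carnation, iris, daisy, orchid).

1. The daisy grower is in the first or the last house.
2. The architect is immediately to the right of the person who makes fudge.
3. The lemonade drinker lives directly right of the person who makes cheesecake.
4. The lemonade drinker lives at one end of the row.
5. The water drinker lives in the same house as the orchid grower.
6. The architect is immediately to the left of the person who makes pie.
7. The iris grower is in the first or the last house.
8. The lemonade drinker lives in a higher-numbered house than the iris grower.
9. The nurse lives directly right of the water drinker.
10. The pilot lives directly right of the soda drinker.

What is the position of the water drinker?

Clue 4 places the lemonade drinker in house 4.
From clue 8, the iris grower must be in house 1.
So house 1 gets engineer for profession.
The only flower still possible for house 4 is daisy.
From clue 3, the person who makes cheesecake must be in house 3.
House 4 dessert: only pie fits.
The architect is in house 3 (clue 6).
House 2 profession: only pilot fits.
So house 4 gets nurse for profession.
Clue 2: the person who makes fudge is in house 2.
Clue 9: the water drinker is in house 3.
By clue 10, the soda drinker is in house 1.
House 2 drink: only beer fits.
House 1's dessert must be pudding (nothing else left).
From clue 5, the orchid grower must be in house 3.
House 2 flower: only carnation fits.
So: house 1 = engineer/soda/pudding/iris, house 2 = pilot/beer/fudge/carnation, house 3 = architect/water/cheesecake/orchid, house 4 = nurse/lemonade/pie/daisy.

3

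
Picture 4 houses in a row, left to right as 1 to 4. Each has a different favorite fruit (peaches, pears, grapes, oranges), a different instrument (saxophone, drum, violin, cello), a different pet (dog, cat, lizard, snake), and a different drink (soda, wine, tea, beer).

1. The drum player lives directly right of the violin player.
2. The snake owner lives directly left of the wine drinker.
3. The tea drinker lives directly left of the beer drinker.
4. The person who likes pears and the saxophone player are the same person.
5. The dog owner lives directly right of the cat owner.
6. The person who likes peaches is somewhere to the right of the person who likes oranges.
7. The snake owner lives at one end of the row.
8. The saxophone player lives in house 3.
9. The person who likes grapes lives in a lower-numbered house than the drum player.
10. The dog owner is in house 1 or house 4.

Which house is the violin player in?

1

Clue 7: the snake owner is in house 1.
Clue 8: the saxophone player is in house 3.
Clue 10: the dog owner is in house 4.
The drum player is in house 2 (clue 1).
Clue 1: the violin player is in house 1.
Clue 2: the wine drinker is in house 2.
Clue 4: the person who likes pears is in house 3.
Clue 5 places the cat owner in house 3.
Clue 9 places the person who likes grapes in house 1.
House 2 favorite fruit: only oranges fits.
That leaves peaches as the favorite fruit for house 4.
House 4 instrument: only cello fits.
So house 2 gets lizard for pet.
From clue 3, the tea drinker must be in house 3.
Clue 3 places the beer drinker in house 4.
House 1's drink must be soda (nothing else left).
So: house 1 = grapes/violin/snake/soda, house 2 = oranges/drum/lizard/wine, house 3 = pears/saxophone/cat/tea, house 4 = peaches/cello/dog/beer.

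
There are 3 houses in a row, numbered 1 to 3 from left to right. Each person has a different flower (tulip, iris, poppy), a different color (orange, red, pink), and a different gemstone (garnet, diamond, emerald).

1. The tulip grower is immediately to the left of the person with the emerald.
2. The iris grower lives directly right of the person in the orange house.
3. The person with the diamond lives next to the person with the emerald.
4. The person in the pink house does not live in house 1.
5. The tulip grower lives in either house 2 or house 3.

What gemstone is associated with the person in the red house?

From clue 5, the tulip grower must be in house 2.
House 1 flower: only poppy fits.
So house 3 gets iris for flower.
The person with the emerald is in house 3 (clue 1).
The person in the orange house is in house 2 (clue 2).
From clue 3, the person with the diamond must be in house 2.
So house 1 gets red for color.
House 3's color must be pink (nothing else left).
House 1's gemstone must be garnet (nothing else left).
So: house 1 = poppy/red/garnet, house 2 = tulip/orange/diamond, house 3 = iris/pink/emerald.

garnet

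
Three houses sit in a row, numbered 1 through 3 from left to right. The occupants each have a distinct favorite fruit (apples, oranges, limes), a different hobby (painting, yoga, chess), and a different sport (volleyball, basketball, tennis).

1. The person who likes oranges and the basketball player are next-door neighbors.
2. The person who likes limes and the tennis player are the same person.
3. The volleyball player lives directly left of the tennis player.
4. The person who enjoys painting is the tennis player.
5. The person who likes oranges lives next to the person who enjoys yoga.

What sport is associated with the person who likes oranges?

volleyball

The person who likes limes is narrowed to house 2 or 3; consider each.
Placing it in house 2 leads to a contradiction, so it's in house 3.
From clue 2, the tennis player must be in house 3.
Clue 3 places the volleyball player in house 2.
From clue 4, the person who enjoys painting must be in house 3.
The only sport still possible for house 1 is basketball.
From clue 1, the person who likes oranges must be in house 2.
The person who enjoys yoga is in house 1 (clue 5).
The only favorite fruit still possible for house 1 is apples.
House 2's hobby must be chess (nothing else left).
So: house 1 = apples/yoga/basketball, house 2 = oranges/chess/volleyball, house 3 = limes/painting/tennis.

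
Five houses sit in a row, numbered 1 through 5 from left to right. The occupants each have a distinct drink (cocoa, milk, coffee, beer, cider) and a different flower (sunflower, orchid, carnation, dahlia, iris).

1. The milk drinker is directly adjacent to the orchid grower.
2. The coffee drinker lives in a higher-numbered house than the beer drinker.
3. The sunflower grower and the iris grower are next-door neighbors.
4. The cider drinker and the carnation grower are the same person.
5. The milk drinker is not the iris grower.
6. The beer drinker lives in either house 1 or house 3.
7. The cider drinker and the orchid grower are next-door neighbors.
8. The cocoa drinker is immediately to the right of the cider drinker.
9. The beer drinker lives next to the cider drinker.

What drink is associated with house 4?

milk

The only drink still possible for house 1 is beer.
By clue 9, the cider drinker is in house 2.
Clue 4 places the carnation grower in house 2.
Clue 7 places the orchid grower in house 3.
The cocoa drinker is in house 3 (clue 8).
The only drink still possible for house 4 is milk.
That leaves coffee as the drink for house 5.
Clue 3: the sunflower grower is in house 4.
The iris grower is in house 5 (clue 3).
The only flower still possible for house 1 is dahlia.
So: house 1 = beer/dahlia, house 2 = cider/carnation, house 3 = cocoa/orchid, house 4 = milk/sunflower, house 5 = coffee/iris.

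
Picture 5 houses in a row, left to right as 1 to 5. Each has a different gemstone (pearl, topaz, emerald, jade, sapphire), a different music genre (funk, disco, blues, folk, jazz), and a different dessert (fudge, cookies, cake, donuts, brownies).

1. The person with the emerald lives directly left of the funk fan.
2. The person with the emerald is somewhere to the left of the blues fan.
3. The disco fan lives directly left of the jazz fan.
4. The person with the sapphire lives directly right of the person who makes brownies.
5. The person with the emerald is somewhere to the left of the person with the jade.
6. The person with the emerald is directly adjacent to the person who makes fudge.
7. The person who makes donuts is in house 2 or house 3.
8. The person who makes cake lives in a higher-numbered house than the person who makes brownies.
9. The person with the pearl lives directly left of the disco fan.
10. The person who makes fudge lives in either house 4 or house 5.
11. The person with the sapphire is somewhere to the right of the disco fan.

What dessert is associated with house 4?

The only music genre still possible for house 1 is folk.
House 1 dessert: only cookies fits.
So house 2 gets disco for music genre.
House 3 music genre: only jazz fits.
By clue 9, the person with the pearl is in house 1.
House 2's gemstone must be topaz (nothing else left).
The person with the emerald is narrowed to house 3 or 4; consider each.
Placing it in house 4 leads to a contradiction, so it's in house 3.
Clue 1 places the funk fan in house 4.
From clue 6, the person who makes fudge must be in house 4.
The only music genre still possible for house 5 is blues.
House 5's dessert must be cake (nothing else left).
Clue 4: the person with the sapphire is in house 4.
The person who makes brownies is in house 3 (clue 4).
The only gemstone still possible for house 5 is jade.
That leaves donuts as the dessert for house 2.
So: house 1 = pearl/folk/cookies, house 2 = topaz/disco/donuts, house 3 = emerald/jazz/brownies, house 4 = sapphire/funk/fudge, house 5 = jade/blues/cake.

fudge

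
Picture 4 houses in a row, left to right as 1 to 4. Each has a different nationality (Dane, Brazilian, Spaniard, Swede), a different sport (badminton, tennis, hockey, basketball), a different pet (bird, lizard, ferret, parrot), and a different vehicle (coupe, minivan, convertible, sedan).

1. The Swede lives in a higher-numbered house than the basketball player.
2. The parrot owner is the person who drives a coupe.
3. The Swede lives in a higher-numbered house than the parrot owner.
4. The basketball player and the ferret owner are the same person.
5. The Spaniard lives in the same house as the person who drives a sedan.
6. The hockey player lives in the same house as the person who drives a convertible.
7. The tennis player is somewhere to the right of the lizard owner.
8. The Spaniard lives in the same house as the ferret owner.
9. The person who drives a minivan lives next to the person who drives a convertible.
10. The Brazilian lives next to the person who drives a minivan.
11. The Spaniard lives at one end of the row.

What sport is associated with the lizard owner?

From clue 11, the Spaniard must be in house 1.
So house 4 gets bird for pet.
The person who drives a sedan is in house 1 (clue 5).
The ferret owner is in house 1 (clue 8).
From clue 4, the basketball player must be in house 1.
The Swede is narrowed to house 3 or 4; consider each.
Placing it in house 3 leads to a contradiction, so it's in house 4.
The Brazilian is narrowed to house 2 or 3; consider each.
Placing it in house 2 leads to a contradiction, so it's in house 3.
House 2's nationality must be Dane (nothing else left).
From clue 9, the person who drives a convertible must be in house 3.
That leaves minivan as the vehicle for house 4.
By clue 2, the parrot owner is in house 2.
Clue 6: the hockey player is in house 3.
That leaves badminton as the sport for house 2.
House 4 sport: only tennis fits.
House 3 pet: only lizard fits.
House 2's vehicle must be coupe (nothing else left).
So: house 1 = Spaniard/basketball/ferret/sedan, house 2 = Dane/badminton/parrot/coupe, house 3 = Brazilian/hockey/lizard/convertible, house 4 = Swede/tennis/bird/minivan.

hockey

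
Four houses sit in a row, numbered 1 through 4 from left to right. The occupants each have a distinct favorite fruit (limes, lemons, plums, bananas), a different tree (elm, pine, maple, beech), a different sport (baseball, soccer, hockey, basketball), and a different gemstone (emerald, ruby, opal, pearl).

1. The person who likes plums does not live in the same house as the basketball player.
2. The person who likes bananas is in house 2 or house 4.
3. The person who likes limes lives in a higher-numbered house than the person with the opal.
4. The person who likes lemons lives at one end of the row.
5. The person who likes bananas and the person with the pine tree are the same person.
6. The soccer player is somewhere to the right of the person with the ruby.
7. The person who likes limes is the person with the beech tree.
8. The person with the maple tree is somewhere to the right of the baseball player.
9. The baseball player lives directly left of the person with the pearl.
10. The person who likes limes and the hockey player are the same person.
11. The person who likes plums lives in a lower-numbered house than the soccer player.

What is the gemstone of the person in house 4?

House 1's tree must be elm (nothing else left).
The person who likes bananas is narrowed to house 2 or 4; consider each.
Placing it in house 4 leads to a contradiction, so it's in house 2.
The person with the pine tree is in house 2 (clue 5).
The person who likes lemons is narrowed to house 1 or 4; consider each.
Placing it in house 1 leads to a contradiction, so it's in house 4.
House 1's favorite fruit must be plums (nothing else left).
That leaves limes as the favorite fruit for house 3.
Clue 7 places the person with the beech tree in house 3.
From clue 10, the hockey player must be in house 3.
So house 4 gets maple for tree.
The only sport still possible for house 1 is baseball.
Clue 9: the person with the pearl is in house 2.
House 4's gemstone must be emerald (nothing else left).
So house 1 gets opal for gemstone.
House 3's gemstone must be ruby (nothing else left).
Clue 6 places the soccer player in house 4.
The only sport still possible for house 2 is basketball.
So: house 1 = plums/elm/baseball/opal, house 2 = bananas/pine/basketball/pearl, house 3 = limes/beech/hockey/ruby, house 4 = lemons/maple/soccer/emerald.

emerald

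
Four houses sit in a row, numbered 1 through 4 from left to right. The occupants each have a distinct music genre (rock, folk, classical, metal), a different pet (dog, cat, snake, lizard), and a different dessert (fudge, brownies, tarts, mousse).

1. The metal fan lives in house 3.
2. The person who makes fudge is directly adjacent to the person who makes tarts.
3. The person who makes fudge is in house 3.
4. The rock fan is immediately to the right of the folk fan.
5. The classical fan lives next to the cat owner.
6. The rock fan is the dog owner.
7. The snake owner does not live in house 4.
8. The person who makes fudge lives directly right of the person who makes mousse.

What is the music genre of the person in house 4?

From clue 1, the metal fan must be in house 3.
By clue 3, the person who makes fudge is in house 3.
Clue 8: the person who makes mousse is in house 2.
By clue 2, the person who makes tarts is in house 4.
The rock fan is in house 2 (clue 4).
Clue 4 places the folk fan in house 1.
Clue 6 places the dog owner in house 2.
So house 4 gets classical for music genre.
House 4 pet: only lizard fits.
The only dessert still possible for house 1 is brownies.
The cat owner is in house 3 (clue 5).
House 1 pet: only snake fits.
So: house 1 = folk/snake/brownies, house 2 = rock/dog/mousse, house 3 = metal/cat/fudge, house 4 = classical/lizard/tarts.

classical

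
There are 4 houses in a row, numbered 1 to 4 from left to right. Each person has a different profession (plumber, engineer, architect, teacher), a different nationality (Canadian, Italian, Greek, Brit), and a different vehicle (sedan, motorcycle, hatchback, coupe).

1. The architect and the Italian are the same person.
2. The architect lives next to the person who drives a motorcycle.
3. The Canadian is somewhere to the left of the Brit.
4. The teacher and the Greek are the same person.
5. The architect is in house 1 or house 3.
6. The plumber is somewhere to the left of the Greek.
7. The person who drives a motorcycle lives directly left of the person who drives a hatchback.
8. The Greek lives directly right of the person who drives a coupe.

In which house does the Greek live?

2

By clue 2, the person who drives a motorcycle is in house 2.
The person who drives a hatchback is in house 3 (clue 7).
The only vehicle still possible for house 1 is coupe.
House 4's vehicle must be sedan (nothing else left).
Clue 8 places the Greek in house 2.
House 4 nationality: only Brit fits.
Clue 4: the teacher is in house 2.
From clue 6, the plumber must be in house 1.
The only profession still possible for house 3 is architect.
House 4 profession: only engineer fits.
Clue 1: the Italian is in house 3.
House 1's nationality must be Canadian (nothing else left).
So: house 1 = plumber/Canadian/coupe, house 2 = teacher/Greek/motorcycle, house 3 = architect/Italian/hatchback, house 4 = engineer/Brit/sedan.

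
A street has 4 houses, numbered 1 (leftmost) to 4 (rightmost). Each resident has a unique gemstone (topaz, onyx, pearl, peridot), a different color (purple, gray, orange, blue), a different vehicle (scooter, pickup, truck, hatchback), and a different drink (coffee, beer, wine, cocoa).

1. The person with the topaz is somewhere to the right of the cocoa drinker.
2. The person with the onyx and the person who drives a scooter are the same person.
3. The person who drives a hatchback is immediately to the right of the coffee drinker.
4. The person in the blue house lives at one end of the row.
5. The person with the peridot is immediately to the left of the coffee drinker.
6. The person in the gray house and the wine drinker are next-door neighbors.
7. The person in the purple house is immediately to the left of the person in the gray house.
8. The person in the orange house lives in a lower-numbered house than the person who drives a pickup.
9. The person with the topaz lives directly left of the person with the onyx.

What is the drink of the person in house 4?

wine

House 1 vehicle: only truck fits.
The only vehicle still possible for house 2 is pickup.
The person in the orange house is in house 1 (clue 8).
That leaves blue as the color for house 4.
The person in the purple house is in house 2 (clue 7).
By clue 7, the person in the gray house is in house 3.
The person with the onyx is narrowed to house 3 or 4; consider each.
Placing it in house 3 leads to a contradiction, so it's in house 4.
Clue 2: the person who drives a scooter is in house 4.
The person with the topaz is in house 3 (clue 9).
The only vehicle still possible for house 3 is hatchback.
By clue 3, the coffee drinker is in house 2.
By clue 5, the person with the peridot is in house 1.
So house 2 gets pearl for gemstone.
House 1's drink must be cocoa (nothing else left).
The only drink still possible for house 3 is beer.
The only drink still possible for house 4 is wine.
So: house 1 = peridot/orange/truck/cocoa, house 2 = pearl/purple/pickup/coffee, house 3 = topaz/gray/hatchback/beer, house 4 = onyx/blue/scooter/wine.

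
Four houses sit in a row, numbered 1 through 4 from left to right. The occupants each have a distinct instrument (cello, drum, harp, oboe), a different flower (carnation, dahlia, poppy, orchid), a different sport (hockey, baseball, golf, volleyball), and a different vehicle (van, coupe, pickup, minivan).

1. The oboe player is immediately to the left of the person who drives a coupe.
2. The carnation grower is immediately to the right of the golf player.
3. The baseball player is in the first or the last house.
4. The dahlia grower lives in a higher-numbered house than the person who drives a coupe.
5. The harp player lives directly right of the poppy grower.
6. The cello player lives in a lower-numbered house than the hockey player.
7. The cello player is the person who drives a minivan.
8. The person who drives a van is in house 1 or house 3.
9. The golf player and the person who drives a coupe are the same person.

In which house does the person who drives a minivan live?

House 4 vehicle: only pickup fits.
The oboe player is narrowed to house 1 or 2; consider each.
Placing it in house 2 leads to a contradiction, so it's in house 1.
The person who drives a coupe is in house 2 (clue 1).
From clue 9, the golf player must be in house 2.
By clue 2, the carnation grower is in house 3.
From clue 7, the cello player must be in house 3.
The person who drives a minivan is in house 3 (clue 7).
House 4's flower must be dahlia (nothing else left).
So house 1 gets van for vehicle.
Clue 5: the harp player is in house 2.
Clue 5: the poppy grower is in house 1.
Clue 6: the hockey player is in house 4.
House 4 instrument: only drum fits.
The only flower still possible for house 2 is orchid.
House 1's sport must be baseball (nothing else left).
House 3 sport: only volleyball fits.
So: house 1 = oboe/poppy/baseball/van, house 2 = harp/orchid/golf/coupe, house 3 = cello/carnation/volleyball/minivan, house 4 = drum/dahlia/hockey/pickup.

3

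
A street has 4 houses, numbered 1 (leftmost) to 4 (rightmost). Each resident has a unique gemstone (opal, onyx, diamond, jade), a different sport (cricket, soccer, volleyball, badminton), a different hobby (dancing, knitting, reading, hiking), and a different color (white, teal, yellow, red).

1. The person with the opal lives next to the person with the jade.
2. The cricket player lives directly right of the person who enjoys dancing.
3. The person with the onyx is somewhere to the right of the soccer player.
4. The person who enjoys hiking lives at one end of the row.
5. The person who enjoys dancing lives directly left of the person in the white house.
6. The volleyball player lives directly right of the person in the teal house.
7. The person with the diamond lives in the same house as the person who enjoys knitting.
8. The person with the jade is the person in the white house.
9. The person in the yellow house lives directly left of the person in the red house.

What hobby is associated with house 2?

The person who enjoys hiking is narrowed to house 1 or 4; consider each.
Placing it in house 1 leads to a contradiction, so it's in house 4.
The person with the diamond is narrowed to house 1 or 2 or 3; consider each.
Placing it in house 2 and house 3 leads to a contradiction, so it's in house 1.
Clue 7: the person who enjoys knitting is in house 1.
The person with the jade is narrowed to house 3 or 4; consider each.
Placing it in house 3 leads to a contradiction, so it's in house 4.
By clue 1, the person with the opal is in house 3.
From clue 8, the person in the white house must be in house 4.
House 2 gemstone: only onyx fits.
From clue 3, the soccer player must be in house 1.
From clue 5, the person who enjoys dancing must be in house 3.
House 2 hobby: only reading fits.
The cricket player is in house 4 (clue 2).
House 3's color must be red (nothing else left).
By clue 9, the person in the yellow house is in house 2.
So house 1 gets teal for color.
Clue 6 places the volleyball player in house 2.
The only sport still possible for house 3 is badminton.
So: house 1 = diamond/soccer/knitting/teal, house 2 = onyx/volleyball/reading/yellow, house 3 = opal/badminton/dancing/red, house 4 = jade/cricket/hiking/white.

reading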